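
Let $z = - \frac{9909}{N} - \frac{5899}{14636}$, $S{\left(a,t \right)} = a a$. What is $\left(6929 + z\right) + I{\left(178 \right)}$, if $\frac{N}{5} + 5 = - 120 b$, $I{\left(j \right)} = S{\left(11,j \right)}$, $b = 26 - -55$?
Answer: $\frac{5017170464249}{711675500} \approx 7049.8$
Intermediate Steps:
$b = 81$ ($b = 26 + 55 = 81$)
$S{\left(a,t \right)} = a^{2}$
$I{\left(j \right)} = 121$ ($I{\left(j \right)} = 11^{2} = 121$)
$N = -48625$ ($N = -25 + 5 \left(\left(-120\right) 81\right) = -25 + 5 \left(-9720\right) = -25 - 48600 = -48625$)
$z = - \frac{141810751}{711675500}$ ($z = - \frac{9909}{-48625} - \frac{5899}{14636} = \left(-9909\right) \left(- \frac{1}{48625}\right) - \frac{5899}{14636} = \frac{9909}{48625} - \frac{5899}{14636} = - \frac{141810751}{711675500} \approx -0.19926$)
$\left(6929 + z\right) + I{\left(178 \right)} = \left(6929 - \frac{141810751}{711675500}\right) + 121 = \frac{4931057728749}{711675500} + 121 = \frac{5017170464249}{711675500}$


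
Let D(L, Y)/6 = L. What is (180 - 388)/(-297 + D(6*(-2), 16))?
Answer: 208/369 ≈ 0.56369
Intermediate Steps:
D(L, Y) = 6*L
(180 - 388)/(-297 + D(6*(-2), 16)) = (180 - 388)/(-297 + 6*(6*(-2))) = -208/(-297 + 6*(-12)) = -208/(-297 - 72) = -208/(-369) = -208*(-1/369) = 208/369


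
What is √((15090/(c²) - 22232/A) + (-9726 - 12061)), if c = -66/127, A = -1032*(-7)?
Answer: √274519240770/2838 ≈ 184.62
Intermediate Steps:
A = 7224
c = -66/127 (c = -66*1/127 = -66/127 ≈ -0.51968)
√((15090/(c²) - 22232/A) + (-9726 - 12061)) = √((15090/((-66/127)²) - 22232/7224) + (-9726 - 12061)) = √((15090/(4356/16129) - 22232*1/7224) - 21787) = √((15090*(16129/4356) - 397/129) - 21787) = √((40564435/726 - 397/129) - 21787) = √(1744174631/31218 - 21787) = √(1064028065/31218) = √274519240770/2838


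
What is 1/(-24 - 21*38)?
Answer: -1/822 ≈ -0.0012165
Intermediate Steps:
1/(-24 - 21*38) = 1/(-24 - 798) = 1/(-822) = -1/822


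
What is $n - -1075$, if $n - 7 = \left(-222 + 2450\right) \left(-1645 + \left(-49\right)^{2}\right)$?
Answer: $1685450$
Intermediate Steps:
$n = 1684375$ ($n = 7 + \left(-222 + 2450\right) \left(-1645 + \left(-49\right)^{2}\right) = 7 + 2228 \left(-1645 + 2401\right) = 7 + 2228 \cdot 756 = 7 + 1684368 = 1684375$)
$n - -1075 = 1684375 - -1075 = 1684375 + 1075 = 1685450$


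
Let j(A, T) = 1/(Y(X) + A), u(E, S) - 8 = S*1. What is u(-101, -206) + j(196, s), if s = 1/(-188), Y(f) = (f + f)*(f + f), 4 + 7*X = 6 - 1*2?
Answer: -38807/196 ≈ -197.99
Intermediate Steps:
X = 0 (X = -4/7 + (6 - 1*2)/7 = -4/7 + (6 - 2)/7 = -4/7 + (1/7)*4 = -4/7 + 4/7 = 0)
Y(f) = 4*f**2 (Y(f) = (2*f)*(2*f) = 4*f**2)
s = -1/188 ≈ -0.0053191
u(E, S) = 8 + S (u(E, S) = 8 + S*1 = 8 + S)
j(A, T) = 1/A (j(A, T) = 1/(4*0**2 + A) = 1/(4*0 + A) = 1/(0 + A) = 1/A)
u(-101, -206) + j(196, s) = (8 - 206) + 1/196 = -198 + 1/196 = -38807/196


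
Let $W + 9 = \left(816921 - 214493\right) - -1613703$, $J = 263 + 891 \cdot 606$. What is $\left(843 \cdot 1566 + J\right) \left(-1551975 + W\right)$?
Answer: $1235543879009$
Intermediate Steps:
$J = 540209$ ($J = 263 + 539946 = 540209$)
$W = 2216122$ ($W = -9 + \left(\left(816921 - 214493\right) - -1613703\right) = -9 + \left(\left(816921 - 214493\right) + 1613703\right) = -9 + \left(602428 + 1613703\right) = -9 + 2216131 = 2216122$)
$\left(843 \cdot 1566 + J\right) \left(-1551975 + W\right) = \left(843 \cdot 1566 + 540209\right) \left(-1551975 + 2216122\right) = \left(1320138 + 540209\right) 664147 = 1860347 \cdot 664147 = 1235543879009$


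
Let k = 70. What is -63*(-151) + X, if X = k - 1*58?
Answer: 9525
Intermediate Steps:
X = 12 (X = 70 - 1*58 = 70 - 58 = 12)
-63*(-151) + X = -63*(-151) + 12 = 9513 + 12 = 9525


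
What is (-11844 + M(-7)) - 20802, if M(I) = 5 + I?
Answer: -32648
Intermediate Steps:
(-11844 + M(-7)) - 20802 = (-11844 + (5 - 7)) - 20802 = (-11844 - 2) - 20802 = -11846 - 20802 = -32648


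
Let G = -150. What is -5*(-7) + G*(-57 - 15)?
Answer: 10835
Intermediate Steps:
-5*(-7) + G*(-57 - 15) = -5*(-7) - 150*(-57 - 15) = 35 - 150*(-72) = 35 + 10800 = 10835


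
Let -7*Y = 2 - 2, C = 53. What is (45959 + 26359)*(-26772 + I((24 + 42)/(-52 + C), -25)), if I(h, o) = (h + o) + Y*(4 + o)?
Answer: -1933132458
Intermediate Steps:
Y = 0 (Y = -(2 - 2)/7 = -⅐*0 = 0)
I(h, o) = h + o (I(h, o) = (h + o) + 0*(4 + o) = (h + o) + 0 = h + o)
(45959 + 26359)*(-26772 + I((24 + 42)/(-52 + C), -25)) = (45959 + 26359)*(-26772 + ((24 + 42)/(-52 + 53) - 25)) = 72318*(-26772 + (66/1 - 25)) = 72318*(-26772 + (66*1 - 25)) = 72318*(-26772 + (66 - 25)) = 72318*(-26772 + 41) = 72318*(-26731) = -1933132458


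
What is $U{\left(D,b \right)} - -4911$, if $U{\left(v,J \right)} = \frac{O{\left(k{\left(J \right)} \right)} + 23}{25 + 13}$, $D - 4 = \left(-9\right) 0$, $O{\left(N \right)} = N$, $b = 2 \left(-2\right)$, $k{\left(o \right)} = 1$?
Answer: $\frac{93321}{19} \approx 4911.6$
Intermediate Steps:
$b = -4$
$D = 4$ ($D = 4 - 0 = 4 + 0 = 4$)
$U{\left(v,J \right)} = \frac{12}{19}$ ($U{\left(v,J \right)} = \frac{1 + 23}{25 + 13} = \frac{24}{38} = 24 \cdot \frac{1}{38} = \frac{12}{19}$)
$U{\left(D,b \right)} - -4911 = \frac{12}{19} - -4911 = \frac{12}{19} + 4911 = \frac{93321}{19}$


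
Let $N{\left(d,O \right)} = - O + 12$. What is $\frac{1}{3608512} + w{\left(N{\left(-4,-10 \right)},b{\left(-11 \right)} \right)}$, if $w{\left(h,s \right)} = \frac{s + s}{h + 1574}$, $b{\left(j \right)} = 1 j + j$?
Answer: $- \frac{39693233}{1439796288} \approx -0.027569$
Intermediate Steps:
$N{\left(d,O \right)} = 12 - O$
$b{\left(j \right)} = 2 j$ ($b{\left(j \right)} = j + j = 2 j$)
$w{\left(h,s \right)} = \frac{2 s}{1574 + h}$
$\frac{1}{3608512} + w{\left(N{\left(-4,-10 \right)},b{\left(-11 \right)} \right)} = \frac{1}{3608512} + \frac{2 \cdot 2 \left(-11\right)}{1574 + \left(12 - -10\right)} = \frac{1}{3608512} + 2 \left(-22\right) \frac{1}{1574 + \left(12 + 10\right)} = \frac{1}{3608512} + 2 \left(-22\right) \frac{1}{1574 + 22} = \frac{1}{3608512} + 2 \left(-22\right) \frac{1}{1596} = \frac{1}{3608512} - \frac{11}{399} = - \frac{39693233}{1439796288}$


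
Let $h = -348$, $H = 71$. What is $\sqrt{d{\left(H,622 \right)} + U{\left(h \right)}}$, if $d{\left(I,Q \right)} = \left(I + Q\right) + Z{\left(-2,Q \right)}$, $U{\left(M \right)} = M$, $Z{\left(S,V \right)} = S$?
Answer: $7 \sqrt{7} \approx 18.52$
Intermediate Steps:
$d{\left(I,Q \right)} = -2 + I + Q$ ($d{\left(I,Q \right)} = \left(I + Q\right) - 2 = -2 + I + Q$)
$\sqrt{d{\left(H,622 \right)} + U{\left(h \right)}} = \sqrt{\left(-2 + 71 + 622\right) - 348} = \sqrt{691 - 348} = \sqrt{343} = 7 \sqrt{7}$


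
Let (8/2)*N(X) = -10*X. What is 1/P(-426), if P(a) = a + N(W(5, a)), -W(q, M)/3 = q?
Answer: -2/777 ≈ -0.0025740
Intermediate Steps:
W(q, M) = -3*q
N(X) = -5*X/2 (N(X) = (-10*X)/4 = -5*X/2)
P(a) = 75/2 + a (P(a) = a - (-15)*5/2 = a - 5/2*(-15) = a + 75/2 = 75/2 + a)
1/P(-426) = 1/(75/2 - 426) = 1/(-777/2) = -2/777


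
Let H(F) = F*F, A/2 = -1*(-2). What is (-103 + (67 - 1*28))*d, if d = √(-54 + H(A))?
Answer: -64*I*√38 ≈ -394.52*I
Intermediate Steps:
A = 4 (A = 2*(-1*(-2)) = 2*2 = 4)
H(F) = F²
d = I*√38 (d = √(-54 + 4²) = √(-54 + 16) = √(-38) = I*√38 ≈ 6.1644*I)
(-103 + (67 - 1*28))*d = (-103 + (67 - 1*28))*(I*√38) = (-103 + (67 - 28))*(I*√38) = (-103 + 39)*(I*√38) = -64*I*√38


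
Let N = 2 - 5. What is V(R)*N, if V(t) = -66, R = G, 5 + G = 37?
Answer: 198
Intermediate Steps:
G = 32 (G = -5 + 37 = 32)
N = -3
R = 32
V(R)*N = -66*(-3) = 198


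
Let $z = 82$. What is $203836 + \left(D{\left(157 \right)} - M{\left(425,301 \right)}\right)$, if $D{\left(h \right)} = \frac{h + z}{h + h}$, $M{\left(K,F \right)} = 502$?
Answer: $\frac{63847115}{314} \approx 2.0333 \cdot 10^{5}$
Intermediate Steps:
$D{\left(h \right)} = \frac{82 + h}{2 h}$ ($D{\left(h \right)} = \frac{h + 82}{h + h} = \frac{82 + h}{2 h}$)
$203836 + \left(D{\left(157 \right)} - M{\left(425,301 \right)}\right) = 203836 - \left(502 - \frac{82 + 157}{2 \cdot 157}\right) = 203836 - \left(502 - \frac{239}{314}\right) = 203836 + \left(\frac{239}{314} - 502\right) = 203836 - \frac{157389}{314} = \frac{63847115}{314}$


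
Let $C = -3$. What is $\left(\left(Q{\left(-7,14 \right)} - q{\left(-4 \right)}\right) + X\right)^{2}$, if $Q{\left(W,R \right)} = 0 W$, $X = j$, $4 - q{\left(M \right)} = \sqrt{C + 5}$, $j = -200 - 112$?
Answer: $\left(316 - \sqrt{2}\right)^{2} \approx 98964.0$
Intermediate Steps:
$j = -312$ ($j = -200 - 112 = -312$)
$q{\left(M \right)} = 4 - \sqrt{2}$ ($q{\left(M \right)} = 4 - \sqrt{-3 + 5} = 4 - \sqrt{2}$)
$X = -312$
$Q{\left(W,R \right)} = 0$
$\left(\left(Q{\left(-7,14 \right)} - q{\left(-4 \right)}\right) + X\right)^{2} = \left(\left(0 - \left(4 - \sqrt{2}\right)\right) - 312\right)^{2} = \left(\left(-4 + \sqrt{2}\right) - 312\right)^{2} = \left(-316 + \sqrt{2}\right)^{2}$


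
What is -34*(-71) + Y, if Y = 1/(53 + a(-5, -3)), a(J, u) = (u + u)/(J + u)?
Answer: 519014/215 ≈ 2414.0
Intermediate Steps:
a(J, u) = 2*u/(J + u) (a(J, u) = (2*u)/(J + u) = 2*u/(J + u))
Y = 4/215 (Y = 1/(53 + 2*(-3)/(-5 - 3)) = 1/(53 + 2*(-3)/(-8)) = 1/(53 + 2*(-3)*(-⅛)) = 1/(53 + ¾) = 1/(215/4) = 4/215 ≈ 0.018605)
-34*(-71) + Y = -34*(-71) + 4/215 = 2414 + 4/215 = 519014/215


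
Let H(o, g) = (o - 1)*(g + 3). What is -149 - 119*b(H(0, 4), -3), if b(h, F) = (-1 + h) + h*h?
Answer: -5028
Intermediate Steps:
H(o, g) = (-1 + o)*(3 + g)
b(h, F) = -1 + h + h² (b(h, F) = (-1 + h) + h² = -1 + h + h²)
-149 - 119*b(H(0, 4), -3) = -149 - 119*(-1 + (-3 - 1*4 + 3*0 + 4*0) + (-3 - 1*4 + 3*0 + 4*0)²) = -149 - 119*(-1 + (-3 - 4 + 0 + 0) + (-3 - 4 + 0 + 0)²) = -149 - 119*(-1 - 7 + (-7)²) = -149 - 119*(-1 - 7 + 49) = -149 - 119*41 = -149 - 4879 = -5028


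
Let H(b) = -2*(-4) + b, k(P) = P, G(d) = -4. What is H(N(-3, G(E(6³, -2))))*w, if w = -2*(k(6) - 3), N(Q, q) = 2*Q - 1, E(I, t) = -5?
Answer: -6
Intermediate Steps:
N(Q, q) = -1 + 2*Q
H(b) = 8 + b
w = -6 (w = -2*(6 - 3) = -2*3 = -6)
H(N(-3, G(E(6³, -2))))*w = (8 + (-1 + 2*(-3)))*(-6) = (8 + (-1 - 6))*(-6) = (8 - 7)*(-6) = 1*(-6) = -6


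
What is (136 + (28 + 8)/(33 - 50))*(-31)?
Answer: -70556/17 ≈ -4150.4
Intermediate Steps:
(136 + (28 + 8)/(33 - 50))*(-31) = (136 + 36/(-17))*(-31) = (136 + 36*(-1/17))*(-31) = (136 - 36/17)*(-31) = (2276/17)*(-31) = -70556/17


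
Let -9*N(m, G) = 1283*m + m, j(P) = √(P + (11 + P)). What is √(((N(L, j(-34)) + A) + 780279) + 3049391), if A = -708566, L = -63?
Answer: 6*√86947 ≈ 1769.2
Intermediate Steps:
j(P) = √(11 + 2*P)
N(m, G) = -428*m/3 (N(m, G) = -(1283*m + m)/9 = -428*m/3)
√(((N(L, j(-34)) + A) + 780279) + 3049391) = √(((-428/3*(-63) - 708566) + 780279) + 3049391) = √(((8988 - 708566) + 780279) + 3049391) = √((-699578 + 780279) + 3049391) = √(80701 + 3049391) = √3130092 = 6*√86947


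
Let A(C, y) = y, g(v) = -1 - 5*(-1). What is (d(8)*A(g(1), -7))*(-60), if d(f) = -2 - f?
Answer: -4200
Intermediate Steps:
g(v) = 4 (g(v) = -1 + 5 = 4)
(d(8)*A(g(1), -7))*(-60) = ((-2 - 1*8)*(-7))*(-60) = ((-2 - 8)*(-7))*(-60) = -10*(-7)*(-60) = 70*(-60) = -4200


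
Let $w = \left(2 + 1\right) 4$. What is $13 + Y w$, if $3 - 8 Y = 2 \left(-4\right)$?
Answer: $\frac{59}{2} \approx 29.5$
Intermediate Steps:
$Y = \frac{11}{8}$ ($Y = \frac{3}{8} - \frac{2 \left(-4\right)}{8} = \frac{3}{8} - -1 = \frac{3}{8} + 1 = \frac{11}{8} \approx 1.375$)
$w = 12$ ($w = 3 \cdot 4 = 12$)
$13 + Y w = 13 + \frac{11}{8} \cdot 12 = 13 + \frac{33}{2} = \frac{59}{2}$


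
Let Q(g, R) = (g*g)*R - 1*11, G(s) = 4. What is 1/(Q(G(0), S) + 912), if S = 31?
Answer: 1/1397 ≈ 0.00071582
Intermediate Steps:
Q(g, R) = -11 + R*g² (Q(g, R) = g²*R - 11 = R*g² - 11 = -11 + R*g²)
1/(Q(G(0), S) + 912) = 1/((-11 + 31*4²) + 912) = 1/((-11 + 31*16) + 912) = 1/((-11 + 496) + 912) = 1/(485 + 912) = 1/1397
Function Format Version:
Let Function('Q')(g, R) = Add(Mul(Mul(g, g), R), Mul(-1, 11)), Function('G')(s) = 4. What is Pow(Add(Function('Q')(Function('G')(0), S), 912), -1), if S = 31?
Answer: Rational(1, 1397) ≈ 0.00071582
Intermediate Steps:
Function('Q')(g, R) = Add(-11, Mul(R, Pow(g, 2))) (Function('Q')(g, R) = Add(Mul(Pow(g, 2), R), -11) = Add(Mul(R, Pow(g, 2)), -11) = Add(-11, Mul(R, Pow(g, 2))))
Pow(Add(Function('Q')(Function('G')(0), S), 912), -1) = Pow(Add(Add(-11, Mul(31, Pow(4, 2))), 912), -1) = Pow(Add(Add(-11, Mul(31, 16)), 912), -1) = Pow(Add(Add(-11, 496), 912), -1) = Pow(Add(485, 912), -1) = Pow(1397, -1) = Rational(1, 1397)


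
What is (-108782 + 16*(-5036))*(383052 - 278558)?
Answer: -19786774852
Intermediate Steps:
(-108782 + 16*(-5036))*(383052 - 278558) = (-108782 - 80576)*104494 = -189358*104494 = -19786774852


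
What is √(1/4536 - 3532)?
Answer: I*√224296114/252 ≈ 59.431*I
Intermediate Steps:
√(1/4536 - 3532) = √(-16021151/4536) = I*√224296114/252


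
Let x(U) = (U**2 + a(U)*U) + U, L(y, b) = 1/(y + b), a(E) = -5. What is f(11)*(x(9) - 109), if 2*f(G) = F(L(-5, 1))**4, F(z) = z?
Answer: -1/8 ≈ -0.12500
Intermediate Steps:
L(y, b) = 1/(b + y)
x(U) = U**2 - 4*U (x(U) = (U**2 - 5*U) + U = U**2 - 4*U)
f(G) = 1/512 (f(G) = (1/(1 - 5))**4/2 = (1/(-4))**4/2 = (-1/4)**4/2 = (1/2)*(1/256) = 1/512)
f(11)*(x(9) - 109) = (9*(-4 + 9) - 109)/512 = (9*5 - 109)/512 = (45 - 109)/512 = (1/512)*(-64) = -1/8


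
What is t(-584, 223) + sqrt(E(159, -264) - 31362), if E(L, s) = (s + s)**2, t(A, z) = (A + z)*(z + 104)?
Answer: -118047 + sqrt(247422) ≈ -1.1755e+5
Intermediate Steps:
t(A, z) = (104 + z)*(A + z) (t(A, z) = (A + z)*(104 + z) = (104 + z)*(A + z))
E(L, s) = 4*s**2 (E(L, s) = (2*s)**2 = 4*s**2)
t(-584, 223) + sqrt(E(159, -264) - 31362) = (223**2 + 104*(-584) + 104*223 - 584*223) + sqrt(4*(-264)**2 - 31362) = (49729 - 60736 + 23192 - 130232) + sqrt(4*69696 - 31362) = -118047 + sqrt(278784 - 31362) = -118047 + sqrt(247422)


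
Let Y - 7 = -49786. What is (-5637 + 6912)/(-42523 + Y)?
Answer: -1275/92302 ≈ -0.013813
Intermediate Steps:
Y = -49779 (Y = 7 - 49786 = -49779)
(-5637 + 6912)/(-42523 + Y) = (-5637 + 6912)/(-42523 - 49779) = 1275/(-92302) = 1275*(-1/92302) = -1275/92302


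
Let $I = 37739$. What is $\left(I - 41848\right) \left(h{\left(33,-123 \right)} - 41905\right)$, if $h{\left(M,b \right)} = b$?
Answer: $172693052$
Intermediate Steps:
$\left(I - 41848\right) \left(h{\left(33,-123 \right)} - 41905\right) = \left(37739 - 41848\right) \left(-123 - 41905\right) = \left(-4109\right) \left(-42028\right) = 172693052$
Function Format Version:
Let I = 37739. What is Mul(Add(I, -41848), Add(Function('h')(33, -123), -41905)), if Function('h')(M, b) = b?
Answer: 172693052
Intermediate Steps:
Mul(Add(I, -41848), Add(Function('h')(33, -123), -41905)) = Mul(Add(37739, -41848), Add(-123, -41905)) = Mul(-4109, -42028) = 172693052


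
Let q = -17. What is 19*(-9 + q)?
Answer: -494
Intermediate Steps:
19*(-9 + q) = 19*(-9 - 17) = 19*(-26) = -494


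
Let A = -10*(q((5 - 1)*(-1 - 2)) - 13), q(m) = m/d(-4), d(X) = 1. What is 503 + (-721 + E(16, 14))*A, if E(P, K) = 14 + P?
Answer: -172247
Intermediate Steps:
q(m) = m (q(m) = m/1 = m*1 = m)
A = 250 (A = -10*((5 - 1)*(-1 - 2) - 13) = -10*(4*(-3) - 13) = -10*(-12 - 13) = -10*(-25) = 250)
503 + (-721 + E(16, 14))*A = 503 + (-721 + (14 + 16))*250 = 503 + (-721 + 30)*250 = 503 - 691*250 = 503 - 172750 = -172247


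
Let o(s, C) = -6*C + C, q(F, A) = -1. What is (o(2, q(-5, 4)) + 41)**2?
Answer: 2116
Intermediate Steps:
o(s, C) = -5*C
(o(2, q(-5, 4)) + 41)**2 = (-5*(-1) + 41)**2 = (5 + 41)**2 = 46**2 = 2116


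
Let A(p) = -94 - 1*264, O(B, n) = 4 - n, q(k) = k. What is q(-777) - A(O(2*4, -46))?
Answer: -419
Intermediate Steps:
A(p) = -358 (A(p) = -94 - 264 = -358)
q(-777) - A(O(2*4, -46)) = -777 - 1*(-358) = -777 + 358 = -419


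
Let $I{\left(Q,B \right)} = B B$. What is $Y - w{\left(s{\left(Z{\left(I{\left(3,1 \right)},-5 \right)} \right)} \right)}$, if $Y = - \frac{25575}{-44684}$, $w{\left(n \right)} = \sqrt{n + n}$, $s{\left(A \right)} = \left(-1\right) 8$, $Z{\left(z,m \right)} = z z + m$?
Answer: $\frac{25575}{44684} - 4 i \approx 0.57235 - 4.0 i$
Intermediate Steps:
$I{\left(Q,B \right)} = B^{2}$
$Z{\left(z,m \right)} = m + z^{2}$ ($Z{\left(z,m \right)} = z^{2} + m = m + z^{2}$)
$s{\left(A \right)} = -8$
$w{\left(n \right)} = \sqrt{2} \sqrt{n}$ ($w{\left(n \right)} = \sqrt{2 n} = \sqrt{2} \sqrt{n}$)
$Y = \frac{25575}{44684}$ ($Y = \left(-25575\right) \left(- \frac{1}{44684}\right) = \frac{25575}{44684} \approx 0.57235$)
$Y - w{\left(s{\left(Z{\left(I{\left(3,1 \right)},-5 \right)} \right)} \right)} = \frac{25575}{44684} - \sqrt{2} \sqrt{-8} = \frac{25575}{44684} - \sqrt{2} \cdot 2 i \sqrt{2} = \frac{25575}{44684} - 4 i$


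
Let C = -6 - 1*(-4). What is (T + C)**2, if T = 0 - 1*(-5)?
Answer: 9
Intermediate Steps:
T = 5 (T = 0 + 5 = 5)
C = -2 (C = -6 + 4 = -2)
(T + C)**2 = (5 - 2)**2 = 3**2 = 9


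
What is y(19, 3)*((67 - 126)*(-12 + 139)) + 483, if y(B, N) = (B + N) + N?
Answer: -186842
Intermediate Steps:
y(B, N) = B + 2*N
y(19, 3)*((67 - 126)*(-12 + 139)) + 483 = (19 + 2*3)*((67 - 126)*(-12 + 139)) + 483 = (19 + 6)*(-59*127) + 483 = 25*(-7493) + 483 = -187325 + 483 = -186842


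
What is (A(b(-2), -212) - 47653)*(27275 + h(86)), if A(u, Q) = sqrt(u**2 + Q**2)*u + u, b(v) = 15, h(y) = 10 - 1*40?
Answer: -1297897310 + 408675*sqrt(45169) ≈ -1.2110e+9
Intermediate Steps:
h(y) = -30 (h(y) = 10 - 40 = -30)
A(u, Q) = u + u*sqrt(Q**2 + u**2) (A(u, Q) = sqrt(Q**2 + u**2)*u + u = u*sqrt(Q**2 + u**2) + u = u + u*sqrt(Q**2 + u**2))
(A(b(-2), -212) - 47653)*(27275 + h(86)) = (15*(1 + sqrt((-212)**2 + 15**2)) - 47653)*(27275 - 30) = (15*(1 + sqrt(44944 + 225)) - 47653)*27245 = (15*(1 + sqrt(45169)) - 47653)*27245 = ((15 + 15*sqrt(45169)) - 47653)*27245 = (-47638 + 15*sqrt(45169))*27245 = -1297897310 + 408675*sqrt(45169)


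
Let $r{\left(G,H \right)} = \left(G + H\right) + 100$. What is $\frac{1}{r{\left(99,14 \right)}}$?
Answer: $\frac{1}{213} \approx 0.0046948$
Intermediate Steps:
$r{\left(G,H \right)} = 100 + G + H$
$\frac{1}{r{\left(99,14 \right)}} = \frac{1}{100 + 99 + 14} = \frac{1}{213}$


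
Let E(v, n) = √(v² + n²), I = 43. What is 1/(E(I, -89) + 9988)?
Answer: 4994/49875187 - √9770/99750374 ≈ 9.9139e-5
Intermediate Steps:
E(v, n) = √(n² + v²)
1/(E(I, -89) + 9988) = 1/(√((-89)² + 43²) + 9988) = 1/(√(7921 + 1849) + 9988) = 1/(√9770 + 9988) = 1/(9988 + √9770)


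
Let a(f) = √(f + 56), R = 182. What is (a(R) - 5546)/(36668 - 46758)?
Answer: 2773/5045 - √238/10090 ≈ 0.54812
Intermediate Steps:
a(f) = √(56 + f)
(a(R) - 5546)/(36668 - 46758) = (√(56 + 182) - 5546)/(36668 - 46758) = (√238 - 5546)/(-10090) = (-5546 + √238)*(-1/10090) = 2773/5045 - √238/10090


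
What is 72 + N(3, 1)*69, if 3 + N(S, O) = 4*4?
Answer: 969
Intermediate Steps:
N(S, O) = 13 (N(S, O) = -3 + 4*4 = -3 + 16 = 13)
72 + N(3, 1)*69 = 72 + 13*69 = 72 + 897 = 969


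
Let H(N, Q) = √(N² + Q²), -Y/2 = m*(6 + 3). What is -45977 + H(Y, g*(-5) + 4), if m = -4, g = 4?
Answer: -45977 + 8*√85 ≈ -45903.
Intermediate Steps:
Y = 72 (Y = -(-8)*(6 + 3) = -(-8)*9 = -2*(-36) = 72)
-45977 + H(Y, g*(-5) + 4) = -45977 + √(72² + (4*(-5) + 4)²) = -45977 + √(5184 + (-20 + 4)²) = -45977 + √(5184 + (-16)²) = -45977 + √(5184 + 256) = -45977 + √5440 = -45977 + 8*√85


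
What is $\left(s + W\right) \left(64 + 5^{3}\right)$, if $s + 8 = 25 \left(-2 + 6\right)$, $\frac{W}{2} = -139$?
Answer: $-35154$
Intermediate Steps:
$W = -278$ ($W = 2 \left(-139\right) = -278$)
$s = 92$ ($s = -8 + 25 \left(-2 + 6\right) = -8 + 25 \cdot 4 = -8 + 100 = 92$)
$\left(s + W\right) \left(64 + 5^{3}\right) = \left(92 - 278\right) \left(64 + 5^{3}\right) = - 186 \left(64 + 125\right) = \left(-186\right) 189 = -35154$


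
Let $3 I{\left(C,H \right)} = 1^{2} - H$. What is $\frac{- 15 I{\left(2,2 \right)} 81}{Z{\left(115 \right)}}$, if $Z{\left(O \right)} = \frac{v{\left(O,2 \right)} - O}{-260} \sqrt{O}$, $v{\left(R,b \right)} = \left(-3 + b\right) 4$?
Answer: $\frac{21060 \sqrt{115}}{2737} \approx 82.515$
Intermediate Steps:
$I{\left(C,H \right)} = \frac{1}{3} - \frac{H}{3}$ ($I{\left(C,H \right)} = \frac{1^{2} - H}{3} = \frac{1 - H}{3} = \frac{1}{3} - \frac{H}{3}$)
$v{\left(R,b \right)} = -12 + 4 b$
$Z{\left(O \right)} = \sqrt{O} \left(\frac{1}{65} + \frac{O}{260}\right)$ ($Z{\left(O \right)} = \frac{\left(-12 + 4 \cdot 2\right) - O}{-260} \sqrt{O} = \left(\left(-12 + 8\right) - O\right) \left(- \frac{1}{260}\right) \sqrt{O} = \left(-4 - O\right) \left(- \frac{1}{260}\right) \sqrt{O} = \left(\frac{1}{65} + \frac{O}{260}\right) \sqrt{O} = \sqrt{O} \left(\frac{1}{65} + \frac{O}{260}\right)$)
$\frac{- 15 I{\left(2,2 \right)} 81}{Z{\left(115 \right)}} = \frac{- 15 \left(\frac{1}{3} - \frac{2}{3}\right) 81}{\frac{1}{260} \sqrt{115} \left(4 + 115\right)} = \frac{- 15 \left(\frac{1}{3} - \frac{2}{3}\right) 81}{\frac{1}{260} \sqrt{115} \cdot 119} = \frac{\left(-15\right) \left(- \frac{1}{3}\right) 81}{\frac{119}{260} \sqrt{115}} = 5 \cdot 81 \frac{52 \sqrt{115}}{2737} = 405 \frac{52 \sqrt{115}}{2737} = \frac{21060 \sqrt{115}}{2737}$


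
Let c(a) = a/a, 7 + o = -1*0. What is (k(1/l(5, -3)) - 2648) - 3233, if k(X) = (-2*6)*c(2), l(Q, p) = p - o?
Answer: -5893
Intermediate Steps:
o = -7 (o = -7 - 1*0 = -7 + 0 = -7)
c(a) = 1
l(Q, p) = 7 + p (l(Q, p) = p - 1*(-7) = p + 7 = 7 + p)
k(X) = -12 (k(X) = -2*6*1 = -12*1 = -12)
(k(1/l(5, -3)) - 2648) - 3233 = (-12 - 2648) - 3233 = -2660 - 3233 = -5893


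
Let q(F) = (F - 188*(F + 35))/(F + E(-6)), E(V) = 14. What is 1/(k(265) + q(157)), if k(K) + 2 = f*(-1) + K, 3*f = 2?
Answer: 171/8920 ≈ 0.019170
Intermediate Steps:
f = ⅔ (f = (⅓)*2 = ⅔ ≈ 0.66667)
q(F) = (-6580 - 187*F)/(14 + F) (q(F) = (F - 188*(F + 35))/(F + 14) = (F - 188*(35 + F))/(14 + F) = (F + (-6580 - 188*F))/(14 + F) = (-6580 - 187*F)/(14 + F))
k(K) = -8/3 + K (k(K) = -2 + ((⅔)*(-1) + K) = -2 + (-⅔ + K) = -8/3 + K)
1/(k(265) + q(157)) = 1/((-8/3 + 265) + (-6580 - 187*157)/(14 + 157)) = 1/(787/3 + (-6580 - 29359)/171) = 1/(787/3 + (1/171)*(-35939)) = 1/(787/3 - 35939/171) = 1/(8920/171) = 171/8920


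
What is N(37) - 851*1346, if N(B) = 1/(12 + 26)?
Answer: -43526947/38 ≈ -1.1454e+6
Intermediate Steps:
N(B) = 1/38
N(37) - 851*1346 = 1/38 - 851*1346 = 1/38 - 1145446 = -43526947/38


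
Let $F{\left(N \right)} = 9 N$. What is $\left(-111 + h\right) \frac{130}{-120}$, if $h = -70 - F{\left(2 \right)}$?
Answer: $\frac{2587}{12} \approx 215.58$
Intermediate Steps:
$h = -88$ ($h = -70 - 9 \cdot 2 = -70 - 18 = -88$)
$\left(-111 + h\right) \frac{130}{-120} = \left(-111 - 88\right) \frac{130}{-120} = - 199 \cdot 130 \left(- \frac{1}{120}\right) = \left(-199\right) \left(- \frac{13}{12}\right) = \frac{2587}{12}$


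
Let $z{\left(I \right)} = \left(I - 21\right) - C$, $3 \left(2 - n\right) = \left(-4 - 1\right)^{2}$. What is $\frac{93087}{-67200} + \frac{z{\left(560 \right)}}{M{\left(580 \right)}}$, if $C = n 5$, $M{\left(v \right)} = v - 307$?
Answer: $\frac{264001}{374400} \approx 0.70513$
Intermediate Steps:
$M{\left(v \right)} = -307 + v$
$n = - \frac{19}{3}$ ($n = 2 - \frac{\left(-4 - 1\right)^{2}}{3} = 2 - \frac{\left(-5\right)^{2}}{3} = 2 - \frac{25}{3} = - \frac{19}{3} \approx -6.3333$)
$C = - \frac{95}{3}$ ($C = \left(- \frac{19}{3}\right) 5 = - \frac{95}{3} \approx -31.667$)
$z{\left(I \right)} = \frac{32}{3} + I$ ($z{\left(I \right)} = \left(I - 21\right) - - \frac{95}{3} = \left(I - 21\right) + \frac{95}{3} = \left(-21 + I\right) + \frac{95}{3} = \frac{32}{3} + I$)
$\frac{93087}{-67200} + \frac{z{\left(560 \right)}}{M{\left(580 \right)}} = \frac{93087}{-67200} + \frac{\frac{32}{3} + 560}{-307 + 580} = 93087 \left(- \frac{1}{67200}\right) + \frac{1712}{3 \cdot 273} = - \frac{31029}{22400} + \frac{1712}{3} \cdot \frac{1}{273} = - \frac{31029}{22400} + \frac{1712}{819} = \frac{264001}{374400}$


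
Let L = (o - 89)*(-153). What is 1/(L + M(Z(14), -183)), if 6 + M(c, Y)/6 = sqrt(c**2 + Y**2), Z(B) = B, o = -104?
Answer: 3277/96513821 - 2*sqrt(33685)/289541463 ≈ 3.2686e-5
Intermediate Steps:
L = 29529 (L = (-104 - 89)*(-153) = -193*(-153) = 29529)
M(c, Y) = -36 + 6*sqrt(Y**2 + c**2) (M(c, Y) = -36 + 6*sqrt(c**2 + Y**2) = -36 + 6*sqrt(Y**2 + c**2))
1/(L + M(Z(14), -183)) = 1/(29529 + (-36 + 6*sqrt((-183)**2 + 14**2))) = 1/(29529 + (-36 + 6*sqrt(33489 + 196))) = 1/(29529 + (-36 + 6*sqrt(33685))) = 1/(29493 + 6*sqrt(33685))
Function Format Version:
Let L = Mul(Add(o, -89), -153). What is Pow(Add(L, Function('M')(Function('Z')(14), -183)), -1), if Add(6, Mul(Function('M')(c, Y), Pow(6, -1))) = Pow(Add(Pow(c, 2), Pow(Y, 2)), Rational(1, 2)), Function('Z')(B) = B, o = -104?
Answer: Add(Rational(3277, 96513821), Mul(Rational(-2, 289541463), Pow(33685, Rational(1, 2)))) ≈ 3.2686e-5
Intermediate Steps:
L = 29529 (L = Mul(Add(-104, -89), -153) = Mul(-193, -153) = 29529)
Function('M')(c, Y) = Add(-36, Mul(6, Pow(Add(Pow(Y, 2), Pow(c, 2)), Rational(1, 2)))) (Function('M')(c, Y) = Add(-36, Mul(6, Pow(Add(Pow(c, 2), Pow(Y, 2)), Rational(1, 2)))) = Add(-36, Mul(6, Pow(Add(Pow(Y, 2), Pow(c, 2)), Rational(1, 2)))))
Pow(Add(L, Function('M')(Function('Z')(14), -183)), -1) = Pow(Add(29529, Add(-36, Mul(6, Pow(Add(Pow(-183, 2), Pow(14, 2)), Rational(1, 2))))), -1) = Pow(Add(29529, Add(-36, Mul(6, Pow(Add(33489, 196), Rational(1, 2))))), -1) = Pow(Add(29529, Add(-36, Mul(6, Pow(33685, Rational(1, 2))))), -1) = Pow(Add(29493, Mul(6, Pow(33685, Rational(1, 2)))), -1)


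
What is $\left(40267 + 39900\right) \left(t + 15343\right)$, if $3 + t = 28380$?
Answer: $3504901240$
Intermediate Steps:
$t = 28377$ ($t = -3 + 28380 = 28377$)
$\left(40267 + 39900\right) \left(t + 15343\right) = \left(40267 + 39900\right) \left(28377 + 15343\right) = 80167 \cdot 43720 = 3504901240$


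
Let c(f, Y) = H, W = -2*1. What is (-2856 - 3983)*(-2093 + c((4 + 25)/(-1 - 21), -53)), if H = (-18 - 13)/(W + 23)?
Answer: 42972368/3 ≈ 1.4324e+7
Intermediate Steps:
W = -2
H = -31/21 (H = (-18 - 13)/(-2 + 23) = -31/21 ≈ -1.4762)
c(f, Y) = -31/21
(-2856 - 3983)*(-2093 + c((4 + 25)/(-1 - 21), -53)) = (-2856 - 3983)*(-2093 - 31/21) = -6839*(-43984/21) = 42972368/3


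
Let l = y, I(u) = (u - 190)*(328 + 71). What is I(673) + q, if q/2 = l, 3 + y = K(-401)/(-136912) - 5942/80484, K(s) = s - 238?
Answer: 265440552924679/1377403176 ≈ 1.9271e+5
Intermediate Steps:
K(s) = -238 + s
y = -8454944513/2754806352 (y = -3 + ((-238 - 401)/(-136912) - 5942/80484) = -3 + (-639*(-1/136912) - 5942*1/80484) = -3 + (639/136912 - 2971/40242) = -3 - 190525457/2754806352 = -8454944513/2754806352 ≈ -3.0692)
I(u) = -75810 + 399*u (I(u) = (-190 + u)*399 = -75810 + 399*u)
l = -8454944513/2754806352 ≈ -3.0692
q = -8454944513/1377403176 (q = 2*(-8454944513/2754806352) = -8454944513/1377403176 ≈ -6.1383)
I(673) + q = (-75810 + 399*673) - 8454944513/1377403176 = (-75810 + 268527) - 8454944513/1377403176 = 192717 - 8454944513/1377403176 = 265440552924679/1377403176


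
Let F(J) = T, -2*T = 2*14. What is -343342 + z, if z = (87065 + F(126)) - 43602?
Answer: -299893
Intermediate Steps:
T = -14 ≈ -14.000
F(J) = -14
z = 43449 (z = (87065 - 14) - 43602 = 87051 - 43602 = 43449)
-343342 + z = -343342 + 43449 = -299893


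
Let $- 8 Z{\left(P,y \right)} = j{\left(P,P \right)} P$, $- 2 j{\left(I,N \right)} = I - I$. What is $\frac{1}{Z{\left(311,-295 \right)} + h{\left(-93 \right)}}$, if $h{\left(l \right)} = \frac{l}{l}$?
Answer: $1$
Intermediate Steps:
$j{\left(I,N \right)} = 0$ ($j{\left(I,N \right)} = - \frac{I - I}{2} = \left(- \frac{1}{2}\right) 0 = 0$)
$Z{\left(P,y \right)} = 0$ ($Z{\left(P,y \right)} = - \frac{0 P}{8} = \left(- \frac{1}{8}\right) 0 = 0$)
$h{\left(l \right)} = 1$
$\frac{1}{Z{\left(311,-295 \right)} + h{\left(-93 \right)}} = \frac{1}{0 + 1} = 1^{-1} = 1$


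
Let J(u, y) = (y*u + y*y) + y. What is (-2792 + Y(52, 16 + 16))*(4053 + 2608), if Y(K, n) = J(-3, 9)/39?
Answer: -241627775/13 ≈ -1.8587e+7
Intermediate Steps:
J(u, y) = y + y**2 + u*y (J(u, y) = (u*y + y**2) + y = (y**2 + u*y) + y = y + y**2 + u*y)
Y(K, n) = 21/13 (Y(K, n) = (9*(1 - 3 + 9))/39 = (9*7)*(1/39) = 63*(1/39) = 21/13)
(-2792 + Y(52, 16 + 16))*(4053 + 2608) = (-2792 + 21/13)*(4053 + 2608) = -36275/13*6661 = -241627775/13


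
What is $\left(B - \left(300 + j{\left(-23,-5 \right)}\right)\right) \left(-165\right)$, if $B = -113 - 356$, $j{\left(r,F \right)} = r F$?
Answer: $145860$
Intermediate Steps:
$j{\left(r,F \right)} = F r$
$B = -469$
$\left(B - \left(300 + j{\left(-23,-5 \right)}\right)\right) \left(-165\right) = \left(-469 - \left(300 - -115\right)\right) \left(-165\right) = \left(-469 - 415\right) \left(-165\right) = \left(-884\right) \left(-165\right) = 145860$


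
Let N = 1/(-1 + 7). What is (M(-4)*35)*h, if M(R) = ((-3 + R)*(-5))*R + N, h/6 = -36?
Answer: 1057140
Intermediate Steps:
h = -216 (h = 6*(-36) = -216)
N = 1/6 ≈ 0.16667
M(R) = 1/6 + R*(15 - 5*R) (M(R) = ((-3 + R)*(-5))*R + 1/6 = (15 - 5*R)*R + 1/6 = R*(15 - 5*R) + 1/6 = 1/6 + R*(15 - 5*R))
(M(-4)*35)*h = ((1/6 - 5*(-4)**2 + 15*(-4))*35)*(-216) = ((1/6 - 5*16 - 60)*35)*(-216) = ((1/6 - 80 - 60)*35)*(-216) = -839/6*35*(-216) = -29365/6*(-216) = 1057140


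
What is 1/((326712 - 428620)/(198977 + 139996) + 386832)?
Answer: 338973/131125501628 ≈ 2.5851e-6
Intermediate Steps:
1/((326712 - 428620)/(198977 + 139996) + 386832) = 1/(-101908/338973 + 386832) = 1/(131125501628/338973) = 338973/131125501628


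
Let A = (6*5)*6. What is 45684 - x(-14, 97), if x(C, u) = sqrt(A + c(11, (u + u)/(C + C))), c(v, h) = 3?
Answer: 45684 - sqrt(183) ≈ 45671.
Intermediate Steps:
A = 180 (A = 30*6 = 180)
x(C, u) = sqrt(183) (x(C, u) = sqrt(180 + 3) = sqrt(183))
45684 - x(-14, 97) = 45684 - sqrt(183)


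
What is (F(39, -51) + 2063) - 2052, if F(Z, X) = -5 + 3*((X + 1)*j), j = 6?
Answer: -894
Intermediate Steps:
F(Z, X) = 13 + 18*X (F(Z, X) = -5 + 3*((X + 1)*6) = -5 + 3*((1 + X)*6) = -5 + 3*(6 + 6*X) = -5 + (18 + 18*X) = 13 + 18*X)
(F(39, -51) + 2063) - 2052 = ((13 + 18*(-51)) + 2063) - 2052 = ((13 - 918) + 2063) - 2052 = (-905 + 2063) - 2052 = 1158 - 2052 = -894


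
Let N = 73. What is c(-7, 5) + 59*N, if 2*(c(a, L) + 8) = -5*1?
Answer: 8593/2 ≈ 4296.5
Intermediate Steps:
c(a, L) = -21/2 (c(a, L) = -8 + (-5*1)/2 = -8 + (½)*(-5) = -8 - 5/2 = -21/2)
c(-7, 5) + 59*N = -21/2 + 59*73 = -21/2 + 4307 = 8593/2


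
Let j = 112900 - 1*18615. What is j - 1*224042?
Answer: -129757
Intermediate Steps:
j = 94285 (j = 112900 - 18615 = 94285)
j - 1*224042 = 94285 - 1*224042 = 94285 - 224042 = -129757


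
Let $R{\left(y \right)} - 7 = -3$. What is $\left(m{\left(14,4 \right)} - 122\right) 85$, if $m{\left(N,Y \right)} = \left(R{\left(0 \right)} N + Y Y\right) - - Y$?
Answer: $-3910$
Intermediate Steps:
$R{\left(y \right)} = 4$ ($R{\left(y \right)} = 7 - 3 = 4$)
$m{\left(N,Y \right)} = Y + Y^{2} + 4 N$ ($m{\left(N,Y \right)} = \left(4 N + Y Y\right) - - Y = \left(4 N + Y^{2}\right) + Y = \left(Y^{2} + 4 N\right) + Y = Y + Y^{2} + 4 N$)
$\left(m{\left(14,4 \right)} - 122\right) 85 = \left(\left(4 + 4^{2} + 4 \cdot 14\right) - 122\right) 85 = \left(\left(4 + 16 + 56\right) - 122\right) 85 = \left(76 - 122\right) 85 = \left(-46\right) 85 = -3910$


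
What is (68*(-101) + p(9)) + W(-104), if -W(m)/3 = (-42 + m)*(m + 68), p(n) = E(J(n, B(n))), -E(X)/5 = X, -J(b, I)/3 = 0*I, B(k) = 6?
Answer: -22636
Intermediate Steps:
J(b, I) = 0 (J(b, I) = -0*I = -3*0 = 0)
E(X) = -5*X
p(n) = 0 (p(n) = -5*0 = 0)
W(m) = -3*(-42 + m)*(68 + m) (W(m) = -3*(-42 + m)*(m + 68) = -3*(-42 + m)*(68 + m))
(68*(-101) + p(9)) + W(-104) = (68*(-101) + 0) + (8568 - 78*(-104) - 3*(-104)²) = (-6868 + 0) + (8568 + 8112 - 3*10816) = -6868 + (8568 + 8112 - 32448) = -6868 - 15768 = -22636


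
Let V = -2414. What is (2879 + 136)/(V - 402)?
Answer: -3015/2816 ≈ -1.0707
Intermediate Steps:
(2879 + 136)/(V - 402) = (2879 + 136)/(-2414 - 402) = 3015/(-2816) = 3015*(-1/2816) = -3015/2816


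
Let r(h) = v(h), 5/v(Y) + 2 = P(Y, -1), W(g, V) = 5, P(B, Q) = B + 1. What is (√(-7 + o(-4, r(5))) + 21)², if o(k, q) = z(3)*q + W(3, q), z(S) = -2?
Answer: 873/2 + 63*I*√2 ≈ 436.5 + 89.095*I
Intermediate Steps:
P(B, Q) = 1 + B
v(Y) = 5/(-1 + Y) (v(Y) = 5/(-2 + (1 + Y)) = 5/(-1 + Y))
r(h) = 5/(-1 + h)
o(k, q) = 5 - 2*q (o(k, q) = -2*q + 5 = 5 - 2*q)
(√(-7 + o(-4, r(5))) + 21)² = (√(-7 + (5 - 10/(-1 + 5))) + 21)² = (√(-7 + (5 - 10/4)) + 21)² = (√(-7 + (5 - 2*5/4)) + 21)² = (√(-7 + (5 - 5/2)) + 21)² = (√(-7 + 5/2) + 21)² = (√(-9/2) + 21)² = (3*I*√2/2 + 21)² = (21 + 3*I*√2/2)²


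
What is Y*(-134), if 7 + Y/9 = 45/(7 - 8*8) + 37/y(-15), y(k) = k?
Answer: 1175046/95 ≈ 12369.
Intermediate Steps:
Y = -8769/95 (Y = -63 + 9*(45/(7 - 8*8) + 37/(-15)) = -63 + 9*(45/(7 - 64) + 37*(-1/15)) = -63 + 9*(45/(-57) - 37/15) = -63 + 9*(45*(-1/57) - 37/15) = -63 + 9*(-15/19 - 37/15) = -63 + 9*(-928/285) = -63 - 2784/95 = -8769/95 ≈ -92.305)
Y*(-134) = -8769/95*(-134) = 1175046/95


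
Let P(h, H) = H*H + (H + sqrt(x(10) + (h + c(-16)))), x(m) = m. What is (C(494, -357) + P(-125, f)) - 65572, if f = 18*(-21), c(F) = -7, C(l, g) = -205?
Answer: 76729 + I*sqrt(122) ≈ 76729.0 + 11.045*I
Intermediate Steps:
f = -378
P(h, H) = H + H**2 + sqrt(3 + h) (P(h, H) = H*H + (H + sqrt(10 + (h - 7))) = H**2 + (H + sqrt(10 + (-7 + h))) = H**2 + (H + sqrt(3 + h)) = H + H**2 + sqrt(3 + h))
(C(494, -357) + P(-125, f)) - 65572 = (-205 + (-378 + (-378)**2 + sqrt(3 - 125))) - 65572 = (-205 + (-378 + 142884 + sqrt(-122))) - 65572 = (-205 + (-378 + 142884 + I*sqrt(122))) - 65572 = (-205 + (142506 + I*sqrt(122))) - 65572 = (142301 + I*sqrt(122)) - 65572 = 76729 + I*sqrt(122)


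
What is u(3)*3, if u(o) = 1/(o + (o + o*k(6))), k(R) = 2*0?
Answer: ½ ≈ 0.50000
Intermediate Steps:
k(R) = 0
u(o) = 1/(2*o) (u(o) = 1/(o + (o + o*0)) = 1/(o + (o + 0)) = 1/(o + o) = 1/(2*o))
u(3)*3 = ((½)/3)*3 = ((½)*(⅓))*3 = (⅙)*3 = ½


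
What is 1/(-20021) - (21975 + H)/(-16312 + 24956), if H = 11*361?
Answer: -259736755/86530762 ≈ -3.0017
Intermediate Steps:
H = 3971
1/(-20021) - (21975 + H)/(-16312 + 24956) = 1/(-20021) - (21975 + 3971)/(-16312 + 24956) = -1/20021 - 25946/8644 = -1/20021 - 1*12973/4322 = -1/20021 - 12973/4322 = -259736755/86530762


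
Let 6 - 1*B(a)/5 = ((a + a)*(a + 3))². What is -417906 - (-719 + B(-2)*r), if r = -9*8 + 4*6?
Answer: -419587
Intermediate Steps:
r = -48 (r = -72 + 24 = -48)
B(a) = 30 - 20*a²*(3 + a)² (B(a) = 30 - 5*(a + 3)²*(a + a)² = 30 - 5*4*a²*(3 + a)² = 30 - 20*a²*(3 + a)²)
-417906 - (-719 + B(-2)*r) = -417906 - (-719 + (30 - 20*(-2)²*(3 - 2)²)*(-48)) = -417906 - (-719 + (30 - 20*4*1²)*(-48)) = -417906 - (-719 + (30 - 20*4*1)*(-48)) = -417906 - (-719 + (30 - 80)*(-48)) = -417906 - (-719 - 50*(-48)) = -417906 - (-719 + 2400) = -417906 - 1*1681 = -417906 - 1681 = -419587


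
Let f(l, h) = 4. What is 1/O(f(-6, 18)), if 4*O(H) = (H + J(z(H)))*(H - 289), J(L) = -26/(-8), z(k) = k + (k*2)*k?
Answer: -16/8265 ≈ -0.0019359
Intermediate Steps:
z(k) = k + 2*k**2 (z(k) = k + (2*k)*k = k + 2*k**2)
J(L) = 13/4 (J(L) = -26*(-1/8) = 13/4)
O(H) = (-289 + H)*(13/4 + H)/4 (O(H) = ((H + 13/4)*(H - 289))/4 = ((13/4 + H)*(-289 + H))/4 = ((-289 + H)*(13/4 + H))/4 = (-289 + H)*(13/4 + H)/4)
1/O(f(-6, 18)) = 1/(-3757/16 - 1143/16*4 + (1/4)*4**2) = 1/(-3757/16 - 1143/4 + (1/4)*16) = 1/(-3757/16 - 1143/4 + 4) = 1/(-8265/16) = -16/8265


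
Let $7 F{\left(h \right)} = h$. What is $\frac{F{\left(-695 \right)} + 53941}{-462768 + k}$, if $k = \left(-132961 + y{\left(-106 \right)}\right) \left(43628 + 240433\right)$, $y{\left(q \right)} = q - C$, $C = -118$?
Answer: $- \frac{376892}{264362620599} \approx -1.4257 \cdot 10^{-6}$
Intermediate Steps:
$F{\left(h \right)} = \frac{h}{7}$
$y{\left(q \right)} = 118 + q$ ($y{\left(q \right)} = q - -118 = q + 118 = 118 + q$)
$k = -37765625889$ ($k = \left(-132961 + \left(118 - 106\right)\right) \left(43628 + 240433\right) = \left(-132961 + 12\right) 284061 = \left(-132949\right) 284061 = -37765625889$)
$\frac{F{\left(-695 \right)} + 53941}{-462768 + k} = \frac{\frac{1}{7} \left(-695\right) + 53941}{-462768 - 37765625889} = \frac{- \frac{695}{7} + 53941}{-37766088657} = \frac{376892}{7} \left(- \frac{1}{37766088657}\right) = - \frac{376892}{264362620599}$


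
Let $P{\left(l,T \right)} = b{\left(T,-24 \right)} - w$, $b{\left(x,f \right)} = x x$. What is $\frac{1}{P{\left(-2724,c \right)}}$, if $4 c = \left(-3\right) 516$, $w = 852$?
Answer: $\frac{1}{148917} \approx 6.7151 \cdot 10^{-6}$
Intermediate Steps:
$b{\left(x,f \right)} = x^{2}$
$c = -387$ ($c = \frac{\left(-3\right) 516}{4} = \frac{1}{4} \left(-1548\right) = -387$)
$P{\left(l,T \right)} = -852 + T^{2}$ ($P{\left(l,T \right)} = T^{2} - 852 = -852 + T^{2}$)
$\frac{1}{P{\left(-2724,c \right)}} = \frac{1}{-852 + \left(-387\right)^{2}} = \frac{1}{-852 + 149769} = \frac{1}{148917}$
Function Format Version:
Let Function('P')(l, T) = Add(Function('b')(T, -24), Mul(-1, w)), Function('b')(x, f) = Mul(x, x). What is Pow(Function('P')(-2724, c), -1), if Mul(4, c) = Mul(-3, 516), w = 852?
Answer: Rational(1, 148917) ≈ 6.7151e-6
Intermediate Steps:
Function('b')(x, f) = Pow(x, 2)
c = -387 (c = Mul(Rational(1, 4), Mul(-3, 516)) = Mul(Rational(1, 4), -1548) = -387)
Function('P')(l, T) = Add(-852, Pow(T, 2)) (Function('P')(l, T) = Add(Pow(T, 2), Mul(-1, 852)) = Add(Pow(T, 2), -852) = Add(-852, Pow(T, 2)))
Pow(Function('P')(-2724, c), -1) = Pow(Add(-852, Pow(-387, 2)), -1) = Pow(Add(-852, 149769), -1) = Pow(148917, -1) = Rational(1, 148917)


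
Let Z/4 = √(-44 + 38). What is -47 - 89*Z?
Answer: -47 - 356*I*√6 ≈ -47.0 - 872.02*I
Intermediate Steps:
Z = 4*I*√6 (Z = 4*√(-44 + 38) = 4*√(-6) = 4*(I*√6) = 4*I*√6 ≈ 9.798*I)
-47 - 89*Z = -47 - 356*I*√6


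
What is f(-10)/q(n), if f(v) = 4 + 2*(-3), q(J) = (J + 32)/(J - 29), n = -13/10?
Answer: 606/307 ≈ 1.9739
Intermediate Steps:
n = -13/10 (n = -13*⅒ = -13/10 ≈ -1.3000)
q(J) = (32 + J)/(-29 + J)
f(v) = -2 (f(v) = 4 - 6 = -2)
f(-10)/q(n) = -2*(-29 - 13/10)/(32 - 13/10) = -2/((307/10)/(-303/10)) = -2/((-10/303*307/10)) = -2/(-307/303) = -2*(-303/307) = 606/307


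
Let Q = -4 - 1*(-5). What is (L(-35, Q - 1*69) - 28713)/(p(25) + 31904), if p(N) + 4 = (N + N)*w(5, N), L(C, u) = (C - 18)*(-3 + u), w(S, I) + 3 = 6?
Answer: -499/641 ≈ -0.77847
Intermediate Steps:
Q = 1 (Q = -4 + 5 = 1)
w(S, I) = 3 (w(S, I) = -3 + 6 = 3)
L(C, u) = (-18 + C)*(-3 + u)
p(N) = -4 + 6*N (p(N) = -4 + (N + N)*3 = -4 + (2*N)*3 = -4 + 6*N)
(L(-35, Q - 1*69) - 28713)/(p(25) + 31904) = ((54 - 18*(1 - 1*69) - 3*(-35) - 35*(1 - 1*69)) - 28713)/((-4 + 6*25) + 31904) = ((54 - 18*(1 - 69) + 105 - 35*(1 - 69)) - 28713)/((-4 + 150) + 31904) = ((54 - 18*(-68) + 105 - 35*(-68)) - 28713)/(146 + 31904) = ((54 + 1224 + 105 + 2380) - 28713)/32050 = (3763 - 28713)*(1/32050) = -24950*1/32050 = -499/641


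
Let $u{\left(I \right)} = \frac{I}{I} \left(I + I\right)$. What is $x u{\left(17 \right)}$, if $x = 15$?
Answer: $510$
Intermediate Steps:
$u{\left(I \right)} = 2 I$ ($u{\left(I \right)} = 1 \cdot 2 I = 2 I$)
$x u{\left(17 \right)} = 15 \cdot 2 \cdot 17 = 15 \cdot 34 = 510$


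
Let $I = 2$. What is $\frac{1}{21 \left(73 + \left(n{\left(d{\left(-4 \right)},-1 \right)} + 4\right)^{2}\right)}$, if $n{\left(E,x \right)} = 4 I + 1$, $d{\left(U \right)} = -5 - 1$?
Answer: $\frac{1}{5082} \approx 0.00019677$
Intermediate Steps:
$d{\left(U \right)} = -6$ ($d{\left(U \right)} = -5 - 1 = -6$)
$n{\left(E,x \right)} = 9$ ($n{\left(E,x \right)} = 4 \cdot 2 + 1 = 8 + 1 = 9$)
$\frac{1}{21 \left(73 + \left(n{\left(d{\left(-4 \right)},-1 \right)} + 4\right)^{2}\right)} = \frac{1}{21 \left(73 + \left(9 + 4\right)^{2}\right)} = \frac{1}{21 \left(73 + 13^{2}\right)} = \frac{1}{21 \left(73 + 169\right)} = \frac{1}{21 \cdot 242} = \frac{1}{5082}$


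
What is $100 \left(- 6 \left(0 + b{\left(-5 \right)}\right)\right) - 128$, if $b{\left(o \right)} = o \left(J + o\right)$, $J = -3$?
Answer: $-24128$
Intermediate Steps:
$b{\left(o \right)} = o \left(-3 + o\right)$
$100 \left(- 6 \left(0 + b{\left(-5 \right)}\right)\right) - 128 = 100 \left(- 6 \left(0 - 5 \left(-3 - 5\right)\right)\right) - 128 = 100 \left(- 6 \left(0 - -40\right)\right) - 128 = 100 \left(- 6 \left(0 + 40\right)\right) - 128 = 100 \left(\left(-6\right) 40\right) - 128 = 100 \left(-240\right) - 128 = -24000 - 128 = -24128$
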